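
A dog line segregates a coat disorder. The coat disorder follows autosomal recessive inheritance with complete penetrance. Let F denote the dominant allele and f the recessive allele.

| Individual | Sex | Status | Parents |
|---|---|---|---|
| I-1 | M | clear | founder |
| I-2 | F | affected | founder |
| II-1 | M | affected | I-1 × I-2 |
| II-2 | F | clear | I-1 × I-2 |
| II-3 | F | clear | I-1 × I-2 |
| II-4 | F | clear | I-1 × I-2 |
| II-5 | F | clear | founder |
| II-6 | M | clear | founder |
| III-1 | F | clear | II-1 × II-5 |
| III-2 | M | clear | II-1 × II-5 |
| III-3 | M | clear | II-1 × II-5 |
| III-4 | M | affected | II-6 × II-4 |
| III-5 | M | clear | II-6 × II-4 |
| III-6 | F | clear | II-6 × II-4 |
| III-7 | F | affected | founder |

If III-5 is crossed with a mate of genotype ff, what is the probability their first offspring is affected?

II-6 is clear so carries F and passed f to III-4 (ff), so II-6 is Ff.
II-4 is clear so carries F and received f from I-2 (ff), so II-4 is Ff.
III-5 is a clear offspring of II-6 (Ff) × II-4 (Ff), whose cross gives 1/4 FF : 1/2 Ff : 1/4 ff; conditioning on being clear, III-5 is FF with probability 1/3, Ff with probability 2/3.
Summing over parental genotype combinations, P(offspring is affected) = 2/3·1/2 = 1/3.

1/3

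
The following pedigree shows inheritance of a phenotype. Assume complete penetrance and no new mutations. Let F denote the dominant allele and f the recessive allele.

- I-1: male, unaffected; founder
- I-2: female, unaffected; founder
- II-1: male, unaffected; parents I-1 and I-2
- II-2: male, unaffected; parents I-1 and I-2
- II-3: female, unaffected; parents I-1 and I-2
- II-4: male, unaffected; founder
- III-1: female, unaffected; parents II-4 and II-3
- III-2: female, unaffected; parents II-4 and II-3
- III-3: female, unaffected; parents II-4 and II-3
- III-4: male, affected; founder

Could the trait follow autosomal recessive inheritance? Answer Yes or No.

Yes

A consistent assignment under autosomal recessive exists: I-1 FF, I-2 FF, II-1 FF, II-2 FF, II-3 FF, II-4 FF, III-1 FF, III-2 FF, III-3 FF, III-4 ff.
In this assignment every recorded phenotype matches its genotype and every non-founder's genotype is obtainable from its parents' genotypes, so the pedigree is consistent.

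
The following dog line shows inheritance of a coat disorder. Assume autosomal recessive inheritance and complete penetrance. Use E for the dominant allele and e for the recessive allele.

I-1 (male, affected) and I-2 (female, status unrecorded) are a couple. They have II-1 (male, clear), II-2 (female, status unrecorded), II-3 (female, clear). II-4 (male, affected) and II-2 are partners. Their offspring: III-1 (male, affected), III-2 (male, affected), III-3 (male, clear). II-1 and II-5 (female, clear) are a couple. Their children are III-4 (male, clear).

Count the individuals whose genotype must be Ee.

4

Obligate heterozygotes: II-1 is clear so carries E and received e from I-1 (ee), so II-1 is Ee; II-2 passed E to III-3 (Ee, whose e came from II-4) and received e from I-1 (ee), so II-2 is Ee; II-3 is clear so carries E and received e from I-1 (ee), so II-3 is Ee; III-3 is clear so carries E and received e from II-4 (ee), so III-3 is Ee.
Every other individual is either homozygous by phenotype or has at least one consistent homozygous assignment, so the count is 4.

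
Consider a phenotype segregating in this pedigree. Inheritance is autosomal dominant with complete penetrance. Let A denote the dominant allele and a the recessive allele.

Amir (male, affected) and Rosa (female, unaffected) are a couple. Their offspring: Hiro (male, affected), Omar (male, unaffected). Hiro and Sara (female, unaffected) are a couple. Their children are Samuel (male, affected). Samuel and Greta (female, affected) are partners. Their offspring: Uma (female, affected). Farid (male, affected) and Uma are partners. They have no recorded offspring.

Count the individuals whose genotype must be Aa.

3

Obligate heterozygotes: Amir is affected so carries A and passed a to Omar (aa), so Amir is Aa; Hiro is affected so carries A and received a from Rosa (aa), so Hiro is Aa; Samuel is affected so carries A and received a from Sara (aa), so Samuel is Aa.
Every other individual is either homozygous by phenotype or has at least one consistent homozygous assignment, so the count is 3.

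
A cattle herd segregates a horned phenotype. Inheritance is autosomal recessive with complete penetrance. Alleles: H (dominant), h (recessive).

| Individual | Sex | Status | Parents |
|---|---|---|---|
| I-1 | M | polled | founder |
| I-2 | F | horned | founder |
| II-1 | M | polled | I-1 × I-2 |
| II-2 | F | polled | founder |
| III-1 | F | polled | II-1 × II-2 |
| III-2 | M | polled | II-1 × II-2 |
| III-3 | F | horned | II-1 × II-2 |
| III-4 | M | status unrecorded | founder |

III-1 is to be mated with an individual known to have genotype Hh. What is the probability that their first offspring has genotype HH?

II-1 is polled so carries H and received h from I-2 (hh), so II-1 is Hh.
II-2 is polled so carries H and passed h to III-3 (hh), so II-2 is Hh.
III-1 is a polled offspring of II-1 (Hh) × II-2 (Hh), whose cross gives 1/4 HH : 1/2 Hh : 1/4 hh; conditioning on being polled, III-1 is HH with probability 1/3, Hh with probability 2/3.
Summing over parental genotype combinations, P(offspring has genotype HH) = 1/3·1/2 + 2/3·1/4 = 1/3.

1/3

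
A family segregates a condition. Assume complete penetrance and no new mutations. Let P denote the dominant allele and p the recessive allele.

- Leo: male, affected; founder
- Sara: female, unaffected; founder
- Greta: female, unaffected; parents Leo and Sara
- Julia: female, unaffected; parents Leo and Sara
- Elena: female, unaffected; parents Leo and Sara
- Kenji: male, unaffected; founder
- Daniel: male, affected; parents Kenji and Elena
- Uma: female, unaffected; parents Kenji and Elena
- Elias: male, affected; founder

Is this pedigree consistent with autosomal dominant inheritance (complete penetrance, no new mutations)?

No

Under autosomal dominant, Daniel (affected, male) cannot arise from Kenji (unaffected) × Elena (unaffected).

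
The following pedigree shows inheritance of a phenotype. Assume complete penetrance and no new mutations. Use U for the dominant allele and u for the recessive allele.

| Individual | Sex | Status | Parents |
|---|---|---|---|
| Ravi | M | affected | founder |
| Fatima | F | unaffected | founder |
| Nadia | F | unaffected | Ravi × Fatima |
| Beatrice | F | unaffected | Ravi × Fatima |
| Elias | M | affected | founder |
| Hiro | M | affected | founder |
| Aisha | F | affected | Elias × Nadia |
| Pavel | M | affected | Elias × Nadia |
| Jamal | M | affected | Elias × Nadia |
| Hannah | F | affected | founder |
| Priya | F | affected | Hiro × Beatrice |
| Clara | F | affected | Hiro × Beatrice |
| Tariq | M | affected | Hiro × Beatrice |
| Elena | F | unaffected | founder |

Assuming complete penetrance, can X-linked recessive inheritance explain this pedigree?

A consistent assignment under X-linked recessive exists: Ravi X^u Y, Fatima X^U X^U, Nadia X^U X^u, Beatrice X^U X^u, Elias X^u Y, Hiro X^u Y, Aisha X^u X^u, Pavel X^u Y, Jamal X^u Y, Hannah X^u X^u, Priya X^u X^u, Clara X^u X^u, Tariq X^u Y, Elena X^U X^U.
In this assignment every recorded phenotype matches its genotype and every non-founder's genotype is obtainable from its parents' genotypes, so the pedigree is consistent.

Yes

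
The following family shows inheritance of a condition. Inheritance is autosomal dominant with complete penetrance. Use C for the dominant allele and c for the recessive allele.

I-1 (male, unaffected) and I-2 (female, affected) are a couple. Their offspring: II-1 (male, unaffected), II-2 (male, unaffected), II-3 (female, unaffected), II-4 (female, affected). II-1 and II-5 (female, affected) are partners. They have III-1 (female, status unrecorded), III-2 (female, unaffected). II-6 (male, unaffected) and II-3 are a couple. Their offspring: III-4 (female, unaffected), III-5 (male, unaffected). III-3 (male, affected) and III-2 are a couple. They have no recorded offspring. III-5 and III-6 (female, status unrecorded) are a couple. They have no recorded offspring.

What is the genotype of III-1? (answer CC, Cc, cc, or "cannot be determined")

III-1's phenotype is unrecorded, and no parent or child forces a single allele at both positions; consistent genotype assignments exist with III-1 as Cc or cc.

cannot be determined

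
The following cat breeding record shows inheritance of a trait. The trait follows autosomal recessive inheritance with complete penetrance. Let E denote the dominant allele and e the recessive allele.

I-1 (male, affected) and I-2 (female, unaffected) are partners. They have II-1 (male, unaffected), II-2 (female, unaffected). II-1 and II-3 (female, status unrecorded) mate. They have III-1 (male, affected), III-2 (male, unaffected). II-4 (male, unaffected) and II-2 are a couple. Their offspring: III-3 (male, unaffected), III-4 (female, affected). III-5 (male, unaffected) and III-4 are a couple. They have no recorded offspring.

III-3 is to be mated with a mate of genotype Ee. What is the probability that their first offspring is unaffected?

5/6

II-4 is unaffected so carries E and passed e to III-4 (ee), so II-4 is Ee.
II-2 is unaffected so carries E and received e from I-1 (ee), so II-2 is Ee.
III-3 is an unaffected offspring of II-4 (Ee) × II-2 (Ee), whose cross gives 1/4 EE : 1/2 Ee : 1/4 ee; conditioning on being unaffected, III-3 is EE with probability 1/3, Ee with probability 2/3.
Summing over parental genotype combinations, P(offspring is unaffected) = 1/3·1 + 2/3·3/4 = 5/6.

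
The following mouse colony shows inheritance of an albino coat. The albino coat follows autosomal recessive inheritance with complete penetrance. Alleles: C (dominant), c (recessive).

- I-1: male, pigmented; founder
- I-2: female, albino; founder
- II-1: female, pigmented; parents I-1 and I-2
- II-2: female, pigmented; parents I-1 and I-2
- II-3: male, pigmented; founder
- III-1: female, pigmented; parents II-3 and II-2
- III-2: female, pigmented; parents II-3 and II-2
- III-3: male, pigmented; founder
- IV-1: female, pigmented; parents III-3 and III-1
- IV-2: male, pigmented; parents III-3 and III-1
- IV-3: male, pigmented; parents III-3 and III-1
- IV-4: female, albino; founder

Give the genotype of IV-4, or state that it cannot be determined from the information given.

cc

IV-4 is albino, so IV-4 is cc.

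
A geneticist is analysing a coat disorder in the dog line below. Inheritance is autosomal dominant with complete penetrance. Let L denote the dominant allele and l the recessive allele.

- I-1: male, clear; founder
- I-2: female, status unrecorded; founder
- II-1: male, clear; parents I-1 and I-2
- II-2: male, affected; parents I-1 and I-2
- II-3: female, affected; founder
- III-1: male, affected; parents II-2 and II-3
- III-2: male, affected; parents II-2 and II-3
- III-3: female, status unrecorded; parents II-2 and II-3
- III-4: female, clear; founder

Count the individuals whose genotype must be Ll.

Obligate heterozygotes: I-2 passed L to II-2 (Ll, whose l came from I-1) and passed l to II-1 (ll), so I-2 is Ll; II-2 is affected so carries L and received l from I-1 (ll), so II-2 is Ll.
Every other individual is either homozygous by phenotype or has at least one consistent homozygous assignment, so the count is 2.

2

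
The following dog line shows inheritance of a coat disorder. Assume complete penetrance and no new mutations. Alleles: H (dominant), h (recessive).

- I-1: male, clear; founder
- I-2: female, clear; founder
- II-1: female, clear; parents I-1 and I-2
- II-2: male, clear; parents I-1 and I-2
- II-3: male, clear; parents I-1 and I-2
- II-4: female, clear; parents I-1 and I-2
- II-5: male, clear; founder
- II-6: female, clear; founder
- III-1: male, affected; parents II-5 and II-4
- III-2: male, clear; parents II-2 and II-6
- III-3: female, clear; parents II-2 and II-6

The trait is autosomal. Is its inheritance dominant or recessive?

II-5 and II-4 are both clear yet have an affected child III-1. Under dominance, an affected child requires at least one affected parent, so the trait cannot be dominant.

recessive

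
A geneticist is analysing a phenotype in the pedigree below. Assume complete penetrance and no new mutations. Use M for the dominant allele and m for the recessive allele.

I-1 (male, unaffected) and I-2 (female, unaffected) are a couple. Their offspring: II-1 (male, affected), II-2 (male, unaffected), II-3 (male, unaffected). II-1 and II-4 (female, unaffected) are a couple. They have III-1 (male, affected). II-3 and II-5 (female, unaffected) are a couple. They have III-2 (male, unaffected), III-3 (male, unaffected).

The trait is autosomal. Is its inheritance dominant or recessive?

I-1 and I-2 are both unaffected yet have an affected child II-1. Under dominance, an affected child requires at least one affected parent, so the trait cannot be dominant.

recessive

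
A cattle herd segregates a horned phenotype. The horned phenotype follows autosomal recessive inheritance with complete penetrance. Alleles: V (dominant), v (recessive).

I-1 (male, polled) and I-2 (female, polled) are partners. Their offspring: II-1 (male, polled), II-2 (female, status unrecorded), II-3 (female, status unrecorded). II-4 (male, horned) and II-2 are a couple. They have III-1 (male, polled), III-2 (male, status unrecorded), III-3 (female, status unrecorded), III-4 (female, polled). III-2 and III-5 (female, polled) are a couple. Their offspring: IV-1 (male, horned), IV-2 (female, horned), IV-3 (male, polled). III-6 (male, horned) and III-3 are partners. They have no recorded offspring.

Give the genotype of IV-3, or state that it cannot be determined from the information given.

IV-3's phenotype allows VV or Vv, and no parent or child forces a single allele at both positions; consistent genotype assignments exist with IV-3 as VV or Vv.

cannot be determined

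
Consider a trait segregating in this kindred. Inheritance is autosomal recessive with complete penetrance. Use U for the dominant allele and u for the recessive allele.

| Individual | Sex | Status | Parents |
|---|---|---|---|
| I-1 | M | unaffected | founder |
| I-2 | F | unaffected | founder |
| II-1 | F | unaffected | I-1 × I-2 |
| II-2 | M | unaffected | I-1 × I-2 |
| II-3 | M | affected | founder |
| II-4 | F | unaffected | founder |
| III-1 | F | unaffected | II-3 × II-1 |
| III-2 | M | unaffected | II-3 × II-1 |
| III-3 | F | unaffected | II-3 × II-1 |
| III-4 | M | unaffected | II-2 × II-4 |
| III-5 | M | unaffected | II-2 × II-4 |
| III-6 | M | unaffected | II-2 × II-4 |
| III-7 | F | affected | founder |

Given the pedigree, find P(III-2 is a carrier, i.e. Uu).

III-2 is unaffected so carries U and received u from II-3 (uu), so III-2 is Uu, giving P(Uu) = 1.

1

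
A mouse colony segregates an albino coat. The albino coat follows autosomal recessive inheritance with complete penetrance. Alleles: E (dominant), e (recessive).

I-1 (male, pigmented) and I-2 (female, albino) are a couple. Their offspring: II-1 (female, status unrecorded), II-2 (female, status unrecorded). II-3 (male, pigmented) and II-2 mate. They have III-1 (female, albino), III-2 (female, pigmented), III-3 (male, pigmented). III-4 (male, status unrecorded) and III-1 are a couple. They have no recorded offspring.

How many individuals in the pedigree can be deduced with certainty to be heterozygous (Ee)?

1

Obligate heterozygotes: II-3 is pigmented so carries E and passed e to III-1 (ee), so II-3 is Ee.
Every other individual is either homozygous by phenotype or has at least one consistent homozygous assignment, so the count is 1.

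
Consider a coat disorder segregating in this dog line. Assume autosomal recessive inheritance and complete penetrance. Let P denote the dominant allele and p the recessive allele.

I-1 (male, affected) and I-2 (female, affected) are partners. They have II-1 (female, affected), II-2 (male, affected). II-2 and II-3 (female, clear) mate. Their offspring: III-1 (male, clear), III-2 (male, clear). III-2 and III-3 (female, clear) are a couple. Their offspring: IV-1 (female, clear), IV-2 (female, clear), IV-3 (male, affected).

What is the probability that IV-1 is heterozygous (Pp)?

2/3

III-2 is clear so carries P and received p from II-2 (pp), so III-2 is Pp.
III-3 is clear so carries P and passed p to IV-3 (pp), so III-3 is Pp.
Their cross gives offspring ratios 1/4 PP : 1/2 Pp : 1/4 pp. Conditioning on IV-1 being clear, P(Pp) = 1/2 / 3/4 = 2/3.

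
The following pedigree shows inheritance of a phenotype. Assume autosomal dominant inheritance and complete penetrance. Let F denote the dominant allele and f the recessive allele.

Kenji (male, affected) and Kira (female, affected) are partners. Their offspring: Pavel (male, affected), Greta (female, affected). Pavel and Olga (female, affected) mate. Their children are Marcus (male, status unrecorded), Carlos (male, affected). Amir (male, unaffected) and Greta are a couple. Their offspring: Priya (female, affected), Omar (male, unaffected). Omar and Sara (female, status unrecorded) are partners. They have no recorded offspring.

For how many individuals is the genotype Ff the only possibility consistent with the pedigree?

Obligate heterozygotes: Greta is affected so carries F and passed f to Omar (ff), so Greta is Ff; Priya is affected so carries F and received f from Amir (ff), so Priya is Ff.
Every other individual is either homozygous by phenotype or has at least one consistent homozygous assignment, so the count is 2.

2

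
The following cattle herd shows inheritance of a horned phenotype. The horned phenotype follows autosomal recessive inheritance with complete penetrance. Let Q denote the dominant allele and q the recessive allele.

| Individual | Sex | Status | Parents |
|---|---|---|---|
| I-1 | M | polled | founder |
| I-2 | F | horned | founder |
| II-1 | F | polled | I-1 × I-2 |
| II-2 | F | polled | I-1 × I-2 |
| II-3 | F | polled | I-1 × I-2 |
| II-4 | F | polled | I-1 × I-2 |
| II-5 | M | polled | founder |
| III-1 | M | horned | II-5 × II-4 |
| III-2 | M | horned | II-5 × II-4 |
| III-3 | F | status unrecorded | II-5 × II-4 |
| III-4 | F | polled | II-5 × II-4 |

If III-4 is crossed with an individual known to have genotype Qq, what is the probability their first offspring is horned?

1/6

II-5 is polled so carries Q and passed q to III-1 (qq), so II-5 is Qq.
II-4 is polled so carries Q and received q from I-2 (qq), so II-4 is Qq.
III-4 is a polled offspring of II-5 (Qq) × II-4 (Qq), whose cross gives 1/4 QQ : 1/2 Qq : 1/4 qq; conditioning on being polled, III-4 is QQ with probability 1/3, Qq with probability 2/3.
Summing over parental genotype combinations, P(offspring is horned) = 2/3·1/4 = 1/6.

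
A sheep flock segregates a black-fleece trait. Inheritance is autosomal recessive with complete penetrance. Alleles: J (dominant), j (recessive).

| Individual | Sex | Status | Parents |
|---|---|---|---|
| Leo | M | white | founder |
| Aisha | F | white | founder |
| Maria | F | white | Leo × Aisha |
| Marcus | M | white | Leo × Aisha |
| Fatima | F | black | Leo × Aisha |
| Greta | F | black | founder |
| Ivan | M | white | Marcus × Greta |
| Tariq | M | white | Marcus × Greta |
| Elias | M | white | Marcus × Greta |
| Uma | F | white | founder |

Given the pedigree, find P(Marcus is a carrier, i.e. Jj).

1/5

Leo is white so carries J and passed j to Fatima (jj), so Leo is Jj.
Aisha is white so carries J and passed j to Fatima (jj), so Aisha is Jj.
Their cross gives offspring ratios 1/4 JJ : 1/2 Jj : 1/4 jj. Conditioning on Marcus being white, P(Jj) = 1/2 / 3/4 = 2/3 before taking Marcus's own offspring into account.
Greta is black, so Greta is jj.
Now use Marcus's offspring. Probability of each recorded status — white son Ivan: 1/2 if Marcus is Jj, 1 if JJ; white son Tariq: 1/2 if Marcus is Jj, 1 if JJ; white son Elias: 1/2 if Marcus is Jj, 1 if JJ.
Bayes: P(Jj) = 2/3·1/8 / (2/3·1/8 + 1/3·1) = 1/5.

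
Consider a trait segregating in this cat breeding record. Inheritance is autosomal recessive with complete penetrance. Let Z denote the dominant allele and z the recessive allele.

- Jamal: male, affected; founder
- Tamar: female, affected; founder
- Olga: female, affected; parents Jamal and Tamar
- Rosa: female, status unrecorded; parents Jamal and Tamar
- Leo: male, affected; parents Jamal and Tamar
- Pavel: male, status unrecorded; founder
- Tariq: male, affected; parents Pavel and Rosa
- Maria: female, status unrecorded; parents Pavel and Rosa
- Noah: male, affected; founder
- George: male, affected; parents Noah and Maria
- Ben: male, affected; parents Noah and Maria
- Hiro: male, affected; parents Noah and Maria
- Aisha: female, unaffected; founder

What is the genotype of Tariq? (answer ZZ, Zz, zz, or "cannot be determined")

zz

Tariq is affected, so Tariq is zz.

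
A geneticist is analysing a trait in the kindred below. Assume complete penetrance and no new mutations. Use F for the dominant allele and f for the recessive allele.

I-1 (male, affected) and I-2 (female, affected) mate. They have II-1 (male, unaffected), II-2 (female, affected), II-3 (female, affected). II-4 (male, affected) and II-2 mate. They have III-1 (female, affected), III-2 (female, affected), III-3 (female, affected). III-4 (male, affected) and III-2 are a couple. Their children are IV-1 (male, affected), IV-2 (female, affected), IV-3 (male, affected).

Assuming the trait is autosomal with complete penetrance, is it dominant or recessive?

I-1 and I-2 are both affected yet have an unaffected child II-1. Under a recessive model two affected parents are homozygous and every child would be affected, so the trait cannot be recessive.

dominant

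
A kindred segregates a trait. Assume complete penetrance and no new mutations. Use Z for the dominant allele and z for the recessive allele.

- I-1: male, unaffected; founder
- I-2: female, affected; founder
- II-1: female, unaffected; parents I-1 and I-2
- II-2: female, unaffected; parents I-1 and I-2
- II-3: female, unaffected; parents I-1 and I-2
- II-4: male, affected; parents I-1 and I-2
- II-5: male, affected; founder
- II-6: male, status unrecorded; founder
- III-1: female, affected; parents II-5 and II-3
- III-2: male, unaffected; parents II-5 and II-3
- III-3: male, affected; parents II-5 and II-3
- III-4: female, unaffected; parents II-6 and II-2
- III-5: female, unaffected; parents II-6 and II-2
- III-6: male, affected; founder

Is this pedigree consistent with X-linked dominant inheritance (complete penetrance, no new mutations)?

Under X-linked dominant, III-3 (affected, male) cannot arise from II-5 (affected) × II-3 (unaffected).

No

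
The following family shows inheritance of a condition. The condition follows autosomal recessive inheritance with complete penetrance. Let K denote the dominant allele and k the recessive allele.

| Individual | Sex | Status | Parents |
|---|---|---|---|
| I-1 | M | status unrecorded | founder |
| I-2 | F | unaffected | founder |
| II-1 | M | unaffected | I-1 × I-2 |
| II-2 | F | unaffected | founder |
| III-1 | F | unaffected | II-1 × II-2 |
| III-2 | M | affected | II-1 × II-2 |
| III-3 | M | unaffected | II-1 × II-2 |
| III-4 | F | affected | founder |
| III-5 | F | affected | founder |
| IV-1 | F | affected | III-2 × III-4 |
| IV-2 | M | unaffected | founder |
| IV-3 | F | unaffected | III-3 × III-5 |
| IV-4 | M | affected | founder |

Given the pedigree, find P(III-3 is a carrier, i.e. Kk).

1/2

II-1 is unaffected so carries K and passed k to III-2 (kk), so II-1 is Kk.
II-2 is unaffected so carries K and passed k to III-2 (kk), so II-2 is Kk.
Their cross gives offspring ratios 1/4 KK : 1/2 Kk : 1/4 kk. Conditioning on III-3 being unaffected, P(Kk) = 1/2 / 3/4 = 2/3 before taking III-3's own offspring into account.
III-5 is affected, so III-5 is kk.
Now use III-3's offspring. Probability of each recorded status — unaffected daughter IV-3: 1/2 if III-3 is Kk, 1 if KK.
Bayes: P(Kk) = 2/3·1/2 / (2/3·1/2 + 1/3·1) = 1/2.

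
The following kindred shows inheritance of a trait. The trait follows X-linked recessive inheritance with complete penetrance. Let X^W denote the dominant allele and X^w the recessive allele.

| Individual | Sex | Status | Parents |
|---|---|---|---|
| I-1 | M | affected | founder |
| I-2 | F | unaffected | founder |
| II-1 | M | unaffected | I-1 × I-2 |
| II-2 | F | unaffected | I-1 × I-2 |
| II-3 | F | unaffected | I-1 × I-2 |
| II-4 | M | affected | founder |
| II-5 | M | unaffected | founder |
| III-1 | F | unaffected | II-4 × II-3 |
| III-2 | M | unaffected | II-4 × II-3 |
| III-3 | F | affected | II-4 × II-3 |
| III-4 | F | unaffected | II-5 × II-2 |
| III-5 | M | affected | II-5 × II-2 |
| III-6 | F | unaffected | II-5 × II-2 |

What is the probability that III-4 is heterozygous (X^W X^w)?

II-5 is unaffected, so II-5 is X^W Y.
II-2 is unaffected so carries W and received w from I-1 (X^w Y), so II-2 is X^W X^w.
Their cross gives offspring ratios 1/2 X^W X^W : 1/2 X^W X^w. Conditioning on III-4 being unaffected, P(X^W X^w) = 1/2 / 1 = 1/2.

1/2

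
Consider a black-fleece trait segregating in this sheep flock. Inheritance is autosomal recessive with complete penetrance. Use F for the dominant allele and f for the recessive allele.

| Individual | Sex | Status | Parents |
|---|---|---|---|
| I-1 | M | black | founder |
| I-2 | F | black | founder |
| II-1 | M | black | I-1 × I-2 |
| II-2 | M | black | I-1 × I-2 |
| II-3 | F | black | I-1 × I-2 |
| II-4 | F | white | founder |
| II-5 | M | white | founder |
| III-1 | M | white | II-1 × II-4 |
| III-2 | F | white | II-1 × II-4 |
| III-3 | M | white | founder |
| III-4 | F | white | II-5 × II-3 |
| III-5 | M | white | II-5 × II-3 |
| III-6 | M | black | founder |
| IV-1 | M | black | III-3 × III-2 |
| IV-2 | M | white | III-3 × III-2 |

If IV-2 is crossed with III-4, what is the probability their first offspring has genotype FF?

III-3 is white so carries F and passed f to IV-1 (ff), so III-3 is Ff.
III-2 is white so carries F and received f from II-1 (ff), so III-2 is Ff.
IV-2 is a white offspring of III-3 (Ff) × III-2 (Ff), whose cross gives 1/4 FF : 1/2 Ff : 1/4 ff; conditioning on being white, IV-2 is FF with probability 1/3, Ff with probability 2/3.
III-4 is white so carries F and received f from II-3 (ff), so III-4 is Ff.
Summing over parental genotype combinations, P(offspring has genotype FF) = 1/3·1/2 + 2/3·1/4 = 1/3.

1/3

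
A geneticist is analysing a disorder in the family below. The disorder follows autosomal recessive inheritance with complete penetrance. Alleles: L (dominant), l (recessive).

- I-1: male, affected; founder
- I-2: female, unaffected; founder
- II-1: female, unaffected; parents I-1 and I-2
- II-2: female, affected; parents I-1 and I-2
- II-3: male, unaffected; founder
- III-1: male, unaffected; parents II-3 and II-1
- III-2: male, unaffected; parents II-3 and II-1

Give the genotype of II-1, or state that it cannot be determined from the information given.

From phenotype alone, II-1 is LL or Ll.
II-1 is unaffected so carries L and received l from I-1 (ll), so II-1 is Ll.

Ll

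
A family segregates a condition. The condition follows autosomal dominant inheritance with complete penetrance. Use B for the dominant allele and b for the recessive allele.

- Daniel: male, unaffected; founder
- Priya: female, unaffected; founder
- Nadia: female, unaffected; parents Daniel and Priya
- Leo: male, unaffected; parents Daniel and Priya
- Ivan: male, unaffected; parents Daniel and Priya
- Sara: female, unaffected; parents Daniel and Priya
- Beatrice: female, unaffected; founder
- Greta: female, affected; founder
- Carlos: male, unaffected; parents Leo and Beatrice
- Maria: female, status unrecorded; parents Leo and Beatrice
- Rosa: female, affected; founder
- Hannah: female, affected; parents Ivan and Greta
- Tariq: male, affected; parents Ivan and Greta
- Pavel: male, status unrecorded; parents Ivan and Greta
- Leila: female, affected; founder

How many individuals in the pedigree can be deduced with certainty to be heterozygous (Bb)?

Obligate heterozygotes: Hannah is affected so carries B and received b from Ivan (bb), so Hannah is Bb; Tariq is affected so carries B and received b from Ivan (bb), so Tariq is Bb.
Every other individual is either homozygous by phenotype or has at least one consistent homozygous assignment, so the count is 2.

2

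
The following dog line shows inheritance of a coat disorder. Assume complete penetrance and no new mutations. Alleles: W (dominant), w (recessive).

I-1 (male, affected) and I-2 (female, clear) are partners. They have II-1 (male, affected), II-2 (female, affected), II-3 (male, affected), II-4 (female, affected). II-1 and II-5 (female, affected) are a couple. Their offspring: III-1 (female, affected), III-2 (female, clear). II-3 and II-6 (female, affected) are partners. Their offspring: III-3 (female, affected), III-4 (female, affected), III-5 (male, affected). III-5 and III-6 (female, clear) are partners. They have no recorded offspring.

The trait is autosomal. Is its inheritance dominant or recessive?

dominant

II-1 and II-5 are both affected yet have a clear child III-2. Under a recessive model two affected parents are homozygous and every child would be affected, so the trait cannot be recessive.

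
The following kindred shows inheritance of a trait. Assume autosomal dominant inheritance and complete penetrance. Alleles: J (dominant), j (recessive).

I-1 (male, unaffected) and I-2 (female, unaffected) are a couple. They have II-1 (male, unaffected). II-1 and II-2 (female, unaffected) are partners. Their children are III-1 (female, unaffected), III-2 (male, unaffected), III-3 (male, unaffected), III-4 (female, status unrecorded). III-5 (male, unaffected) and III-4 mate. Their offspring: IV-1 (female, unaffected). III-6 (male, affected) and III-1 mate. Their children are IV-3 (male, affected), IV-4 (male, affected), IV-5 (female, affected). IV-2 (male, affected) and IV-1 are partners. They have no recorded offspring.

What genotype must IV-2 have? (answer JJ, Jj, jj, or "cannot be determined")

cannot be determined

IV-2's phenotype allows JJ or Jj, and no parent or child forces a single allele at both positions; consistent genotype assignments exist with IV-2 as JJ or Jj.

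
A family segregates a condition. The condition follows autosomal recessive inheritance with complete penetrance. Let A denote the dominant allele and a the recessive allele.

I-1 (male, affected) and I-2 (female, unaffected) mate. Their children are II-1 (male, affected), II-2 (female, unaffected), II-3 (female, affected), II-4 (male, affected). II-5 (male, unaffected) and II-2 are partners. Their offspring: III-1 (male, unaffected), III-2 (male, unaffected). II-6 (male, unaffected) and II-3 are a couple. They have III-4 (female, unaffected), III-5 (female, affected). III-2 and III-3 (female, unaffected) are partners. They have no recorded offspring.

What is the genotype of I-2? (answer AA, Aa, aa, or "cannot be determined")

Aa

From phenotype alone, I-2 is AA or Aa.
I-2 is unaffected so carries A and passed a to II-1 (aa), so I-2 is Aa.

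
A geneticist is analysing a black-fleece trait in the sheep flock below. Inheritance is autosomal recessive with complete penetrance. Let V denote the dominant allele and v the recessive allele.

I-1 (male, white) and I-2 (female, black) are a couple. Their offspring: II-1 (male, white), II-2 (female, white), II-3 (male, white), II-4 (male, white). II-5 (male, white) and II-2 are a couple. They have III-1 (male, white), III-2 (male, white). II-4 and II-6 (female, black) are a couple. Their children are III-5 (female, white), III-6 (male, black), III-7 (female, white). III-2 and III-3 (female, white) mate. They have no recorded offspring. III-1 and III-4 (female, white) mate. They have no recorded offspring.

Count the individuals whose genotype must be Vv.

6

Obligate heterozygotes: II-1 is white so carries V and received v from I-2 (vv), so II-1 is Vv; II-2 is white so carries V and received v from I-2 (vv), so II-2 is Vv; II-3 is white so carries V and received v from I-2 (vv), so II-3 is Vv; II-4 is white so carries V and received v from I-2 (vv), so II-4 is Vv; III-5 is white so carries V and received v from II-6 (vv), so III-5 is Vv; III-7 is white so carries V and received v from II-6 (vv), so III-7 is Vv.
Every other individual is either homozygous by phenotype or has at least one consistent homozygous assignment, so the count is 6.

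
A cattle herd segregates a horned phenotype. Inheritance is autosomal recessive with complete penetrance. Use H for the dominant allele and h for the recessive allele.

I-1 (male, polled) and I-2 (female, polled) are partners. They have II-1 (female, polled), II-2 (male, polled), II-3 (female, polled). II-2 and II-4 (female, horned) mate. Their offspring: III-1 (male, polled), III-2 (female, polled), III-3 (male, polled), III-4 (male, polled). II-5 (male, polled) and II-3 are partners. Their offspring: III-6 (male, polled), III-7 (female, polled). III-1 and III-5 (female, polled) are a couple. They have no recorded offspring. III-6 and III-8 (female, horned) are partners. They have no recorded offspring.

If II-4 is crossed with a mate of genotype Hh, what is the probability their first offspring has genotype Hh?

II-4 is horned, so II-4 is hh.
The cross gives 1/2 Hh : 1/2 hh, so P(offspring has genotype Hh) = 1/2.

1/2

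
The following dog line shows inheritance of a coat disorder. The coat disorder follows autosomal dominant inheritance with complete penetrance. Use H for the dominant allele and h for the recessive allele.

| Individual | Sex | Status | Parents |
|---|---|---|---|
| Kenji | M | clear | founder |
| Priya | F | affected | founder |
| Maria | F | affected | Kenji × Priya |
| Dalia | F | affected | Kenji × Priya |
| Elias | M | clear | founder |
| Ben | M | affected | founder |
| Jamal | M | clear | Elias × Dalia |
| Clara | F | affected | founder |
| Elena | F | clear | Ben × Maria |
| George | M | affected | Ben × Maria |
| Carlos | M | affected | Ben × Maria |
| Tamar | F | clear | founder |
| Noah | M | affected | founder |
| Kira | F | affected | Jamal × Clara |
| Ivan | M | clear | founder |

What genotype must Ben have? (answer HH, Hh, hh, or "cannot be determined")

Hh

From phenotype alone, Ben is HH or Hh.
Ben is affected so carries H and passed h to Elena (hh), so Ben is Hh.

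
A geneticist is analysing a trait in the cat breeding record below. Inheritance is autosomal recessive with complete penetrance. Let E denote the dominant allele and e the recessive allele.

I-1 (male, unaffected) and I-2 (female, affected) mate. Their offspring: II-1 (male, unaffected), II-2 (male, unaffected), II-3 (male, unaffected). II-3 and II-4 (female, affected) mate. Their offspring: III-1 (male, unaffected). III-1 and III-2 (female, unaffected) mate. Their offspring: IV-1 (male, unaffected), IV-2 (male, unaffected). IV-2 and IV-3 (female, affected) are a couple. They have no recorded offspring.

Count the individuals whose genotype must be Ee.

4

Obligate heterozygotes: II-1 is unaffected so carries E and received e from I-2 (ee), so II-1 is Ee; II-2 is unaffected so carries E and received e from I-2 (ee), so II-2 is Ee; II-3 is unaffected so carries E and received e from I-2 (ee), so II-3 is Ee; III-1 is unaffected so carries E and received e from II-4 (ee), so III-1 is Ee.
Every other individual is either homozygous by phenotype or has at least one consistent homozygous assignment, so the count is 4.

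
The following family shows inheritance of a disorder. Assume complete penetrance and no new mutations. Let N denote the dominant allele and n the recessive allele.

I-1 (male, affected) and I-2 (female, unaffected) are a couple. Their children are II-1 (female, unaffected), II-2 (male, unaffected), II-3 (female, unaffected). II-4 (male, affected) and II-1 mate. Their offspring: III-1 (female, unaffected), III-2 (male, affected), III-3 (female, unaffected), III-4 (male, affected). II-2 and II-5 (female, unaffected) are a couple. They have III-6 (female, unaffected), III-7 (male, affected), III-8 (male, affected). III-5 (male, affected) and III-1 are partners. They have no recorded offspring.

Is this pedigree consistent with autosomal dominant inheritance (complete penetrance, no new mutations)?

Under autosomal dominant, III-7 (affected, male) cannot arise from II-2 (unaffected) × II-5 (unaffected).

No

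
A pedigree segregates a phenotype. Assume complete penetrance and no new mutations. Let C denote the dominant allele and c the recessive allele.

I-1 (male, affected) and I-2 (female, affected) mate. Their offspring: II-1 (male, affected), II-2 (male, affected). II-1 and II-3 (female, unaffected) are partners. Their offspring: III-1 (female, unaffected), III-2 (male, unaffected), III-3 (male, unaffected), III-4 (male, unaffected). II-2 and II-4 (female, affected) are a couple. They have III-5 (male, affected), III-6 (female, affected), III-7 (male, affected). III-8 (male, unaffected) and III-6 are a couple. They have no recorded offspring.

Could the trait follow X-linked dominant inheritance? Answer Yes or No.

Under X-linked dominant, III-1 (unaffected, female) cannot arise from II-1 (affected) × II-3 (unaffected).

No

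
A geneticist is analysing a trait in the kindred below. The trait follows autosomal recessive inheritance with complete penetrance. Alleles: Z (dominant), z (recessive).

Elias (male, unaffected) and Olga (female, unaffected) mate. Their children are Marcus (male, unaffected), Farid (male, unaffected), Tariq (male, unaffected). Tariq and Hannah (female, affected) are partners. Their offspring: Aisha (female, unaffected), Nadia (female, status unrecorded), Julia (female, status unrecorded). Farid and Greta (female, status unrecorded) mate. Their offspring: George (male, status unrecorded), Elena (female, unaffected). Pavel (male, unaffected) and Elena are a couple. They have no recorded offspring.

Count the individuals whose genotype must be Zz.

Obligate heterozygotes: Aisha is unaffected so carries Z and received z from Hannah (zz), so Aisha is Zz.
Every other individual is either homozygous by phenotype or has at least one consistent homozygous assignment, so the count is 1.

1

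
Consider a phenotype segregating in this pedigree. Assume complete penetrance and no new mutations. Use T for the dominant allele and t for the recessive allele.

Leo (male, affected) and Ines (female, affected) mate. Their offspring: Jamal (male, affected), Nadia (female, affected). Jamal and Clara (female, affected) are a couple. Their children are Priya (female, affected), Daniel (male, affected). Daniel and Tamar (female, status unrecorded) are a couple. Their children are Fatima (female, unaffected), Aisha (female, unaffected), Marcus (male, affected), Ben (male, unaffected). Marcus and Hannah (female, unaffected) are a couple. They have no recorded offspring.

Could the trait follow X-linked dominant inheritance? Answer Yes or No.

No

Under X-linked dominant, Fatima (unaffected, female) cannot arise from Daniel (affected) × Tamar (unrecorded).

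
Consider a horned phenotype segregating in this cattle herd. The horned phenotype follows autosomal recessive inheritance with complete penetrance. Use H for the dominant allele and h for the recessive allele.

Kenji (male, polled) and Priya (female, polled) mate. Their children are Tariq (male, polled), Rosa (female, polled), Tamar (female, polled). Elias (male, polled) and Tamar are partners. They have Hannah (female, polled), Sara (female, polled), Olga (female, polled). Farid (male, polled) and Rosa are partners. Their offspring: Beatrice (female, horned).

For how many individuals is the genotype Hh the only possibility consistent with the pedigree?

2

Obligate heterozygotes: Rosa is polled so carries H and passed h to Beatrice (hh), so Rosa is Hh; Farid is polled so carries H and passed h to Beatrice (hh), so Farid is Hh.
Every other individual is either homozygous by phenotype or has at least one consistent homozygous assignment, so the count is 2.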